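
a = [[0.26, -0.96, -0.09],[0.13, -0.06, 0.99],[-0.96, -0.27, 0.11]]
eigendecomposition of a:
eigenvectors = [[(0.67+0j), (0.25+0.46j), 0.25-0.46j], [-0.46+0.00j, 0.63+0.00j, 0.63-0.00j], [-0.58+0.00j, -0.21+0.54j, (-0.21-0.54j)]]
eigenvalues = [(1+0j), (-0.35+0.94j), (-0.35-0.94j)]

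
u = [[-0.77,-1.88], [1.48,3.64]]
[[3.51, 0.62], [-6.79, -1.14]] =u@[[-1.12, -4.51], [-1.41, 1.52]]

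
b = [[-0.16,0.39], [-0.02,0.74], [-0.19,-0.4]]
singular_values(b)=[0.93, 0.25]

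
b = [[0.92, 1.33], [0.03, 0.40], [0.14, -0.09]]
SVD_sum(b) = [[0.88, 1.35], [0.19, 0.29], [0.0, 0.00]] + [[0.04,-0.02],  [-0.16,0.11],  [0.14,-0.09]]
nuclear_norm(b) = 1.91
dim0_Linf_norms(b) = [0.92, 1.33]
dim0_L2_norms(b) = [0.93, 1.39]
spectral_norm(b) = 1.65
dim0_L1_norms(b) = [1.09, 1.82]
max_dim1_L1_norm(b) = 2.25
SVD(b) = [[-0.98, 0.16], [-0.21, -0.75], [-0.00, 0.64]] @ diag([1.6543483725554133, 0.2589043495641897]) @ [[-0.55, -0.84], [0.84, -0.55]]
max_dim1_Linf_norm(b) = 1.33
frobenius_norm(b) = 1.67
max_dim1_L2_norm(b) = 1.62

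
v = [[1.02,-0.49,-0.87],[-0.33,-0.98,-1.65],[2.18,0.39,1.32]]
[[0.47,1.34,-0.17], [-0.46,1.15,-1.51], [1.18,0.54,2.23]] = v @ [[0.58, 0.63, 0.52], [0.76, -0.64, -0.07], [-0.29, -0.44, 0.85]]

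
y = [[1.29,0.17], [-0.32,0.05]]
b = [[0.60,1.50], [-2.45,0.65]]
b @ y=[[0.29, 0.18], [-3.37, -0.38]]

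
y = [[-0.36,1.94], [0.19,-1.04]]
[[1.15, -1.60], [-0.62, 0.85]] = y @ [[0.69, 0.72], [0.72, -0.69]]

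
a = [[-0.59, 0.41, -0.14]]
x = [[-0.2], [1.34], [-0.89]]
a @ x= [[0.79]]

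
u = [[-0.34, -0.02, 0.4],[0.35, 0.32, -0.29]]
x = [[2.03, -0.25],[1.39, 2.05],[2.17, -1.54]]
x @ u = [[-0.78,-0.12,0.88], [0.24,0.63,-0.04], [-1.28,-0.54,1.31]]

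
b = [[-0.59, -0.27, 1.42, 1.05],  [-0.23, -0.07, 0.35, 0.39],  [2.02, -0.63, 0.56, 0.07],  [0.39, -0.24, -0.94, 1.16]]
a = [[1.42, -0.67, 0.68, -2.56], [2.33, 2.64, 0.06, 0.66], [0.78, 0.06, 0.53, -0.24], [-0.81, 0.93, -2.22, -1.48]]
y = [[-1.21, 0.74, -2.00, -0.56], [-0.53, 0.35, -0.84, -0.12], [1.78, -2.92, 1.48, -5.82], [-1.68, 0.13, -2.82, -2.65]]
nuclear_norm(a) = 9.75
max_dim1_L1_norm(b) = 3.33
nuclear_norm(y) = 12.03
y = b @ a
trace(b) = 1.06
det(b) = -0.02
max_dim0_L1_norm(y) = 9.15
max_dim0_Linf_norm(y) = 5.82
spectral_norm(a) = 3.64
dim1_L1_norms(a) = [5.33, 5.69, 1.61, 5.44]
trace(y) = -2.03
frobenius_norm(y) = 8.55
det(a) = 0.05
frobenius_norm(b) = 3.33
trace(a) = 3.11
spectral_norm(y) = 7.06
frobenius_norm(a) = 5.65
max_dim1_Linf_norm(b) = 2.02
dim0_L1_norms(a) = [5.34, 4.3, 3.49, 4.94]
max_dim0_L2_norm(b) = 2.15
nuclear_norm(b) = 5.71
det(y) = -0.00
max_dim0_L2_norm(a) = 3.04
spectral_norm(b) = 2.23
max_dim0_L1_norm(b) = 3.27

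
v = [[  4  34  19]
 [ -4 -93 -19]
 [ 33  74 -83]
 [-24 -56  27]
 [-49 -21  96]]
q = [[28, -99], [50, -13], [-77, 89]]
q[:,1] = [-99, -13, 89]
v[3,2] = 27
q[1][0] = 50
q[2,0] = -77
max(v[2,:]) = 74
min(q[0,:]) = -99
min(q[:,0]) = -77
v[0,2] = 19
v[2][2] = -83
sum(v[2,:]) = 24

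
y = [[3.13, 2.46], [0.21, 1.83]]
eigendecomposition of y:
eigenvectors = [[0.99, -0.84],[0.13, 0.55]]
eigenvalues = [3.45, 1.51]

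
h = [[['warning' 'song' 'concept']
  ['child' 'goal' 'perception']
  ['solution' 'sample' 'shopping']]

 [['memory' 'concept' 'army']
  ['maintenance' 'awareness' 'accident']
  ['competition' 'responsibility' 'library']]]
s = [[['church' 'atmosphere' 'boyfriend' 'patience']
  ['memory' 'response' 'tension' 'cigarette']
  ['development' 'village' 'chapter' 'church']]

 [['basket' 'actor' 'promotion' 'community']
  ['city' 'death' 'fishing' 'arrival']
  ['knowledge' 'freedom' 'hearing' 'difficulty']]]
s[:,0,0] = ['church', 'basket']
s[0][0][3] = 'patience'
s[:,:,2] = [['boyfriend', 'tension', 'chapter'], ['promotion', 'fishing', 'hearing']]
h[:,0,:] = [['warning', 'song', 'concept'], ['memory', 'concept', 'army']]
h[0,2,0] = 'solution'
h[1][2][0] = 'competition'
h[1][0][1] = 'concept'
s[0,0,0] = 'church'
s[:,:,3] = [['patience', 'cigarette', 'church'], ['community', 'arrival', 'difficulty']]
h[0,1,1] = 'goal'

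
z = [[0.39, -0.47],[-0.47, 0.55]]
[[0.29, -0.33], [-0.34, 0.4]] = z @ [[0.64, -1.07], [-0.08, -0.19]]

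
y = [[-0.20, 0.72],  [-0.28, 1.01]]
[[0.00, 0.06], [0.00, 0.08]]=y @[[-0.05, -0.03],  [-0.01, 0.07]]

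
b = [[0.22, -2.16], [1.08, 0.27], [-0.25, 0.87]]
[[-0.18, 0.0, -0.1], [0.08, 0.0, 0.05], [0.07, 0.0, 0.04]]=b@[[0.05,-0.0,0.03], [0.09,-0.0,0.05]]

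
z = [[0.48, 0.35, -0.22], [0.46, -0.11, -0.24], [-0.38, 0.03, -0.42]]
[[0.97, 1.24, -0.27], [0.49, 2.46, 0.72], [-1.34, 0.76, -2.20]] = z @ [[2.03, 2.51, 2.47],[0.9, -2.59, -2.39],[1.43, -4.27, 2.83]]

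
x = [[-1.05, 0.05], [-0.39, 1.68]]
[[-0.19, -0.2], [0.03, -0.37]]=x@[[0.18,0.18],[0.06,-0.18]]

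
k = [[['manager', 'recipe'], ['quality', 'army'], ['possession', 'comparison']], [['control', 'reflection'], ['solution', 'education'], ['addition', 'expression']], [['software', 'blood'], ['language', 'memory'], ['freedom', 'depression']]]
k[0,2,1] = 'comparison'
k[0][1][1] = 'army'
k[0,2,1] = 'comparison'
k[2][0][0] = 'software'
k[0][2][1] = 'comparison'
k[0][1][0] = 'quality'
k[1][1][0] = 'solution'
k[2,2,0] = 'freedom'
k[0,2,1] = 'comparison'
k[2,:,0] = ['software', 'language', 'freedom']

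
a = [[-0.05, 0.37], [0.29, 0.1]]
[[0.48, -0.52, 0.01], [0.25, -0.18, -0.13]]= a @ [[0.41,-0.12,-0.45], [1.36,-1.42,-0.04]]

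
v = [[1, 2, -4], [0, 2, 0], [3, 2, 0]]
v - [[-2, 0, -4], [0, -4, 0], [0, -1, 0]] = [[3, 2, 0], [0, 6, 0], [3, 3, 0]]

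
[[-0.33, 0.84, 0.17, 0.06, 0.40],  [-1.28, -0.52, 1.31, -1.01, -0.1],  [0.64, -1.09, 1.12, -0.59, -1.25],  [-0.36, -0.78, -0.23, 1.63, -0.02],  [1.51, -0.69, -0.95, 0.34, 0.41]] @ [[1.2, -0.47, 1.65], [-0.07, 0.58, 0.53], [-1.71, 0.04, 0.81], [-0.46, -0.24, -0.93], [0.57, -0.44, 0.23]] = [[-0.55,0.46,0.07], [-3.33,0.64,-0.41], [-1.51,-0.20,1.65], [-0.75,-0.67,-2.71], [3.56,-1.41,1.13]]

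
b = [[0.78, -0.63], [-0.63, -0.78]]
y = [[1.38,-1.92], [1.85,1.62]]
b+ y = [[2.16, -2.55], [1.22, 0.84]]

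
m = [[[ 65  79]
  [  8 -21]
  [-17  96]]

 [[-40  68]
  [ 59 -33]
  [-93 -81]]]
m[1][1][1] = -33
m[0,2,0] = -17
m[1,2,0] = -93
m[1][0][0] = -40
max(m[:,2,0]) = -17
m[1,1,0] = 59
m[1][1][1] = -33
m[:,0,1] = [79, 68]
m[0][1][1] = -21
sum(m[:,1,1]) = -54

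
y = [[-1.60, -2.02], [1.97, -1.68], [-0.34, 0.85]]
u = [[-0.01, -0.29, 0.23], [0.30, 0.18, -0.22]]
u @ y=[[-0.63, 0.7], [-0.05, -1.10]]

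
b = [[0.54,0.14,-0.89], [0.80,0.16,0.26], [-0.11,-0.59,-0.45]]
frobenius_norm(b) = 1.55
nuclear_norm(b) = 2.54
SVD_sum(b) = [[0.65, 0.03, -0.81], [0.19, 0.01, -0.24], [0.16, 0.01, -0.21]] + [[-0.04,-0.03,-0.04], [0.50,0.38,0.42], [-0.41,-0.31,-0.34]] + [[-0.07,0.14,-0.05], [0.11,-0.23,0.08], [0.14,-0.29,0.1]]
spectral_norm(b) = 1.11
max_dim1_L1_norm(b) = 1.57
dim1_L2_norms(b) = [1.05, 0.86, 0.75]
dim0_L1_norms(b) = [1.45, 0.89, 1.6]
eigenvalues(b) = [(1.01+0j), (-0.38+0.59j), (-0.38-0.59j)]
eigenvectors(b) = [[-0.74+0.00j, (0.4-0.29j), 0.40+0.29j], [-0.60+0.00j, -0.65+0.00j, (-0.65-0j)], [0.30+0.00j, 0.12-0.56j, (0.12+0.56j)]]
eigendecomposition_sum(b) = [[0.62+0.00j, 0.32+0.00j, -0.32-0.00j], [(0.51+0j), (0.26+0j), -0.26-0.00j], [-0.25-0.00j, -0.13+0.00j, 0.13+0.00j]] + [[-0.04+0.14j,(-0.09-0.19j),-0.28-0.05j], [0.15-0.11j,(-0.05+0.28j),(0.26+0.28j)], [0.07+0.15j,-0.23-0.10j,(-0.29+0.18j)]] + [[(-0.04-0.14j), (-0.09+0.19j), (-0.28+0.05j)],[0.15+0.11j, (-0.05-0.28j), (0.26-0.28j)],[(0.07-0.15j), -0.23+0.10j, -0.29-0.18j]]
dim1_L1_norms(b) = [1.57, 1.22, 1.15]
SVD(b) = [[-0.93,  0.07,  -0.36], [-0.27,  -0.77,  0.57], [-0.24,  0.63,  0.74]] @ diag([1.11102351811022, 0.978655349041657, 0.455038954374394]) @ [[-0.63, -0.03, 0.78],[-0.67, -0.50, -0.56],[0.40, -0.87, 0.29]]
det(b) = 0.49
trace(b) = 0.25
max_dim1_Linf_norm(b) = 0.89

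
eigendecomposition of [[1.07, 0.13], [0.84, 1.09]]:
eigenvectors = [[-0.38,  -0.36], [0.93,  -0.93]]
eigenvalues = [0.75, 1.41]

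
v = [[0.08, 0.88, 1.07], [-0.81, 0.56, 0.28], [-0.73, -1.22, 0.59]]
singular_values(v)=[1.67, 1.41, 0.76]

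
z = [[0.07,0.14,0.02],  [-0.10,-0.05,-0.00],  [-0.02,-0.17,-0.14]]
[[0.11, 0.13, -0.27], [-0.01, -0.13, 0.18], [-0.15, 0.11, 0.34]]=z @ [[-0.39, 0.88, -1.19], [1.01, 0.75, -1.2], [-0.11, -1.85, -0.79]]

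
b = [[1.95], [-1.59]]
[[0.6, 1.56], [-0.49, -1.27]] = b @ [[0.31, 0.80]]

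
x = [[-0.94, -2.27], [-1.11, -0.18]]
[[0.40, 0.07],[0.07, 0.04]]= x @ [[-0.04, -0.03], [-0.16, -0.02]]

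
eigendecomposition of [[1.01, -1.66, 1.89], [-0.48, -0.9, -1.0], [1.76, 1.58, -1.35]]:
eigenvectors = [[(0.91+0j), -0.41+0.09j, (-0.41-0.09j)], [-0.25+0.00j, 0.27+0.38j, (0.27-0.38j)], [(0.34+0j), (0.78+0j), 0.78-0.00j]]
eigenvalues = [(2.18+0j), (-1.71+0.96j), (-1.71-0.96j)]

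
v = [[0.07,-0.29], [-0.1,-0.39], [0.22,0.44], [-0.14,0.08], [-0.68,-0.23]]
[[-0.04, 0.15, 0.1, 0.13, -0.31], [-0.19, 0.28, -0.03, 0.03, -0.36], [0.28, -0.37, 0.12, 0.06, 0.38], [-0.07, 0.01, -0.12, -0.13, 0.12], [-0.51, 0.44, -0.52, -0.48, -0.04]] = v @ [[0.65, -0.44, 0.81, 0.80, -0.28], [0.31, -0.61, -0.14, -0.27, 1.00]]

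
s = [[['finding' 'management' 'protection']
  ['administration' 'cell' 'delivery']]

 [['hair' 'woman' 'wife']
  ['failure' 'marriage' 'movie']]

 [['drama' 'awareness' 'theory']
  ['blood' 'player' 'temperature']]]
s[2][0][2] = 'theory'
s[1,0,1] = 'woman'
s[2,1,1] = 'player'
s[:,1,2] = ['delivery', 'movie', 'temperature']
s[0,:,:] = [['finding', 'management', 'protection'], ['administration', 'cell', 'delivery']]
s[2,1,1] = 'player'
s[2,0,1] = 'awareness'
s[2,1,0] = 'blood'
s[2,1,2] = 'temperature'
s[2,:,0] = ['drama', 'blood']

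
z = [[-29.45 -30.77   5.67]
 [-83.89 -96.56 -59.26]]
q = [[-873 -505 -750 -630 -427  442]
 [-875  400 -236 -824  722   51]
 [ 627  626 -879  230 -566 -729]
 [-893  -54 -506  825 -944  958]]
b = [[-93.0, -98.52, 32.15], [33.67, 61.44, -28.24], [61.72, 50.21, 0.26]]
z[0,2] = 5.67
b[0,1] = -98.52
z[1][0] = -83.89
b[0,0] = -93.0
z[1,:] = [-83.89, -96.56, -59.26]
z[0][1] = -30.77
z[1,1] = -96.56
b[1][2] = -28.24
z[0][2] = 5.67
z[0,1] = -30.77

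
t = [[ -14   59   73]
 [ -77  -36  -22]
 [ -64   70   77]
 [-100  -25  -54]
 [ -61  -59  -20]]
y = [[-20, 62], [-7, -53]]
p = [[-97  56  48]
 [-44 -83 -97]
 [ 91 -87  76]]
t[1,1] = -36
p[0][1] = 56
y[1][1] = -53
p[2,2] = 76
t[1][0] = -77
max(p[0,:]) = 56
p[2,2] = 76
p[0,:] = [-97, 56, 48]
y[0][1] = 62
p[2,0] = 91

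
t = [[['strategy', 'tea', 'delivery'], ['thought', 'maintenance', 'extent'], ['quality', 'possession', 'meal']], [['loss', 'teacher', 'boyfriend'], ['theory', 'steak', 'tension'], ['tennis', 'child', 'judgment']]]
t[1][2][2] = 'judgment'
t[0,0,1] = 'tea'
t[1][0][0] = 'loss'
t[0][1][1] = 'maintenance'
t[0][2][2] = 'meal'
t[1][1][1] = 'steak'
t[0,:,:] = [['strategy', 'tea', 'delivery'], ['thought', 'maintenance', 'extent'], ['quality', 'possession', 'meal']]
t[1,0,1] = 'teacher'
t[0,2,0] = 'quality'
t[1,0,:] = ['loss', 'teacher', 'boyfriend']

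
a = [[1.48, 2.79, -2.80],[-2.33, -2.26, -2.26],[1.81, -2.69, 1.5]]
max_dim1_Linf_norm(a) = 2.8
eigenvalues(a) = [(1.98+3.14j), (1.98-3.14j), (-3.24+0j)]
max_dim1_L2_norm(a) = 4.22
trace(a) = 0.72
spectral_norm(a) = 5.00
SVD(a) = [[-0.8, -0.02, -0.60], [0.20, 0.93, -0.30], [0.56, -0.36, -0.74]] @ diag([5.003119525331009, 4.036772127858417, 2.212253557573596]) @ [[-0.13, -0.84, 0.53],[-0.71, -0.3, -0.64],[-0.7, 0.45, 0.56]]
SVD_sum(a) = [[0.51, 3.37, -2.11], [-0.13, -0.84, 0.53], [-0.36, -2.37, 1.49]] + [[0.05, 0.02, 0.05], [-2.66, -1.12, -2.42], [1.02, 0.43, 0.93]] + [[0.92, -0.6, -0.74], [0.46, -0.30, -0.36], [1.15, -0.75, -0.92]]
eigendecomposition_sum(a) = [[(0.68+1.85j), (1.15-0.39j), -1.56+1.19j], [-0.86+0.13j, 0.07+0.53j, -0.38-0.78j], [(1.1-0.96j), (-0.57-0.69j), 1.24+0.76j]] + [[(0.68-1.85j), 1.15+0.39j, -1.56-1.19j],[(-0.86-0.13j), 0.07-0.53j, -0.38+0.78j],[1.10+0.96j, -0.57+0.69j, 1.24-0.76j]] + [[(0.13-0j), 0.50-0.00j, (0.31-0j)], [-0.61+0.00j, (-2.39+0j), -1.50+0.00j], [-0.39+0.00j, -1.55+0.00j, (-0.97+0j)]]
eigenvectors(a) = [[(0.76+0j), (0.76-0j), (-0.17+0j)], [-0.07+0.33j, (-0.07-0.33j), (0.83+0j)], [-0.20-0.52j, -0.20+0.52j, 0.54+0.00j]]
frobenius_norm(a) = 6.80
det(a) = -44.68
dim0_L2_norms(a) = [3.3, 4.49, 3.9]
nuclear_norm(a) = 11.25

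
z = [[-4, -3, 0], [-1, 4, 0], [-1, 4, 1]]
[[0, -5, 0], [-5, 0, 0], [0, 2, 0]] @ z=[[5, -20, 0], [20, 15, 0], [-2, 8, 0]]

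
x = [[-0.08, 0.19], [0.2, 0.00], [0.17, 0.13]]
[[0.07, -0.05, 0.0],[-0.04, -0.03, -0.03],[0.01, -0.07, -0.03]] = x @[[-0.19, -0.15, -0.16], [0.30, -0.31, -0.05]]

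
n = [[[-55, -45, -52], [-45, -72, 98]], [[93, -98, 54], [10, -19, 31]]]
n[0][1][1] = -72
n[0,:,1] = [-45, -72]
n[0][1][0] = -45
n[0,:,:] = [[-55, -45, -52], [-45, -72, 98]]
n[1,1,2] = 31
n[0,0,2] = -52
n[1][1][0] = 10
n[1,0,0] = 93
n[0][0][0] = -55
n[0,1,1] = -72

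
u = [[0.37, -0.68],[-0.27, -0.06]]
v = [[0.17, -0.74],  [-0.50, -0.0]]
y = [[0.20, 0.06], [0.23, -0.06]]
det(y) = -0.03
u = y + v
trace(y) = 0.14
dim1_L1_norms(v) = [0.91, 0.5]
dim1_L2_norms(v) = [0.76, 0.5]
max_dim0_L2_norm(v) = 0.74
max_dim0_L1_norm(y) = 0.43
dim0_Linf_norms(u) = [0.37, 0.68]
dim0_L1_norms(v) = [0.67, 0.74]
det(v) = -0.37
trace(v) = 0.17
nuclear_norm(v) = 1.25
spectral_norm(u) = 0.78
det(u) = -0.21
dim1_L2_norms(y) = [0.21, 0.24]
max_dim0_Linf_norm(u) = 0.68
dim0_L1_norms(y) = [0.43, 0.12]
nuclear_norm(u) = 1.04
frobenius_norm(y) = 0.32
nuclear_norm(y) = 0.39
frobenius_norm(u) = 0.82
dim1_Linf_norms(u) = [0.68, 0.27]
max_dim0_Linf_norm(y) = 0.23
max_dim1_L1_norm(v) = 0.91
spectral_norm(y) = 0.30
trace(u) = 0.31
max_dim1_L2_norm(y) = 0.24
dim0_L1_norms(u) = [0.64, 0.74]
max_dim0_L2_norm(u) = 0.68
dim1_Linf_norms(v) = [0.74, 0.5]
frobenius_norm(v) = 0.91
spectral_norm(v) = 0.77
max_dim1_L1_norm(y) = 0.29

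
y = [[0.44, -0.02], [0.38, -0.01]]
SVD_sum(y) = [[0.44, -0.02],[0.38, -0.01]] + [[-0.0, -0.0],[0.0, 0.0]]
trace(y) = 0.43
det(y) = 0.00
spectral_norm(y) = 0.58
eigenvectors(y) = [[0.75, 0.05], [0.66, 1.00]]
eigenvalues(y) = [0.42, 0.01]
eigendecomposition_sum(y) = [[0.44,-0.02], [0.39,-0.02]] + [[-0.0, 0.00],[-0.01, 0.01]]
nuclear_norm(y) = 0.59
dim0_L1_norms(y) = [0.82, 0.03]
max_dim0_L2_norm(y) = 0.58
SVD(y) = [[-0.76,-0.65], [-0.65,0.76]] @ diag([0.5817815278849986, 0.005500346516042268]) @ [[-1.00, 0.04], [0.04, 1.00]]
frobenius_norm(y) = 0.58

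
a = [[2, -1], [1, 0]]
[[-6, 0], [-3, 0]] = a@[[-3, 0], [0, 0]]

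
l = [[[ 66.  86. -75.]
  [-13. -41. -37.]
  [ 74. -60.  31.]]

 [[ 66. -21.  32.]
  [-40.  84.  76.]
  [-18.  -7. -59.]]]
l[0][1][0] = -13.0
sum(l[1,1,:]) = 120.0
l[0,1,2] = -37.0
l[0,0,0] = 66.0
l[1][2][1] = -7.0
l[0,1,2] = -37.0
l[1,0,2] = 32.0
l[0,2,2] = 31.0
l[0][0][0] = 66.0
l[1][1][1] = 84.0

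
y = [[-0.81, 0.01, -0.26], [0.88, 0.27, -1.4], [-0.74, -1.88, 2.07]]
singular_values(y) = [3.24, 0.99, 0.64]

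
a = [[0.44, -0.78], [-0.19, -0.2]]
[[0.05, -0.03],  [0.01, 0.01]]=a @[[-0.0,  -0.07],[-0.06,  -0.0]]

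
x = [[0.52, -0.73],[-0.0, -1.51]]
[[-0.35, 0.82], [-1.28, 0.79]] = x@[[0.52, 0.85], [0.85, -0.52]]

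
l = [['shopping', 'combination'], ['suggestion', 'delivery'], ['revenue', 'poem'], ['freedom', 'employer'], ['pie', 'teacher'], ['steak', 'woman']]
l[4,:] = ['pie', 'teacher']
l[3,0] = 'freedom'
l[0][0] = 'shopping'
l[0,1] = 'combination'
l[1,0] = 'suggestion'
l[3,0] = 'freedom'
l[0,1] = 'combination'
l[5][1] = 'woman'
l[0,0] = 'shopping'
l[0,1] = 'combination'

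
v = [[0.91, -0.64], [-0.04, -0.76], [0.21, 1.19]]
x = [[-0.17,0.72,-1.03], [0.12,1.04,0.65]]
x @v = [[-0.4, -1.66], [0.2, -0.09]]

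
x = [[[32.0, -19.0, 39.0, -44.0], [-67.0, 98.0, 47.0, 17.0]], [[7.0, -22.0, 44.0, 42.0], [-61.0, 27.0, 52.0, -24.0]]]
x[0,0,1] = -19.0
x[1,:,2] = [44.0, 52.0]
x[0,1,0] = -67.0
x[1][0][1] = -22.0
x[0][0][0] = 32.0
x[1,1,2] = 52.0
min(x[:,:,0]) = -67.0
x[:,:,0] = [[32.0, -67.0], [7.0, -61.0]]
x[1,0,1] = -22.0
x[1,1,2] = 52.0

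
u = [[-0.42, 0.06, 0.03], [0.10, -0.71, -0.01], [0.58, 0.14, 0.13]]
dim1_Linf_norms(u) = [0.42, 0.71, 0.58]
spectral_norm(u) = 0.74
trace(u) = -1.00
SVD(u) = [[-0.47, -0.33, 0.82], [0.76, -0.62, 0.18], [0.45, 0.71, 0.54]] @ diag([0.7356772528902008, 0.7196686633609353, 0.09410629392454062]) @ [[0.73, -0.69, 0.05], [0.68, 0.73, 0.12], [-0.12, -0.06, 0.99]]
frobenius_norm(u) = 1.03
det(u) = 0.05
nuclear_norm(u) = 1.55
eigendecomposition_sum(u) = [[0.01,0.0,0.01], [-0.0,-0.00,-0.0], [0.16,0.04,0.15]] + [[-0.38, -0.07, 0.02], [-0.15, -0.03, 0.01], [0.43, 0.08, -0.02]] + [[-0.05, 0.13, 0.0], [0.25, -0.68, -0.02], [-0.01, 0.02, 0.0]]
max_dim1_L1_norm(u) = 0.85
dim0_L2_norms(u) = [0.72, 0.73, 0.13]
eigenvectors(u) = [[-0.05, -0.64, 0.19], [0.01, -0.25, -0.98], [-1.0, 0.73, 0.03]]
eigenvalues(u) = [0.16, -0.43, -0.73]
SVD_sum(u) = [[-0.25, 0.24, -0.02],[0.41, -0.38, 0.03],[0.24, -0.23, 0.02]] + [[-0.16, -0.17, -0.03], [-0.30, -0.33, -0.06], [0.34, 0.37, 0.06]] + [[-0.01, -0.0, 0.08], [-0.0, -0.0, 0.02], [-0.01, -0.0, 0.05]]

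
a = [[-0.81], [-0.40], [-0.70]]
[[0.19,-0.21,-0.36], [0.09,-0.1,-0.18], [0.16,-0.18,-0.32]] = a@[[-0.23, 0.26, 0.45]]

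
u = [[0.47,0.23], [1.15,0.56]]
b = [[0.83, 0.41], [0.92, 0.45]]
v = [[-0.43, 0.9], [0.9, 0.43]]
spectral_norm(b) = 1.38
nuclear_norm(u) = 1.38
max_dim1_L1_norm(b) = 1.37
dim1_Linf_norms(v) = [0.9, 0.9]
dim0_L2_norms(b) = [1.24, 0.61]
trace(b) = 1.28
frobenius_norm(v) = 1.41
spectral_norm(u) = 1.38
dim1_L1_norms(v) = [1.33, 1.33]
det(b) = -0.00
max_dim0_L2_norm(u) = 1.24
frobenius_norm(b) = 1.38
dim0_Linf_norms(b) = [0.92, 0.45]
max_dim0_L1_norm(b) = 1.75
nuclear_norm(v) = 1.99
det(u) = -0.00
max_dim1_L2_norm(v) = 1.0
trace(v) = 0.00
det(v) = -0.99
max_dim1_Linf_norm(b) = 0.92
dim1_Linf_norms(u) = [0.47, 1.15]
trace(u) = 1.03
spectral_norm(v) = 1.00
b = v @ u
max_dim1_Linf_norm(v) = 0.9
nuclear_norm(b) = 1.38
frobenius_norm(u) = 1.38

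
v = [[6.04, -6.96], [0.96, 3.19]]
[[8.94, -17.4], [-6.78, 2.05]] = v @ [[-0.72, -1.59], [-1.91, 1.12]]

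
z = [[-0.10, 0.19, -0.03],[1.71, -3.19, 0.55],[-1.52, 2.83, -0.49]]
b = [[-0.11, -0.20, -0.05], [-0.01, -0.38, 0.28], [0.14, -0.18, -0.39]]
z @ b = [[0.0,-0.05,0.07], [-0.08,0.77,-1.19], [0.07,-0.68,1.06]]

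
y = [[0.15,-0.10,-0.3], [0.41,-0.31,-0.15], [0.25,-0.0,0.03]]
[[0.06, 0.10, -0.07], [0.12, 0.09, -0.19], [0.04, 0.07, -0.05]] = y@[[0.17, 0.30, -0.19], [-0.12, 0.21, 0.34], [-0.08, -0.24, 0.04]]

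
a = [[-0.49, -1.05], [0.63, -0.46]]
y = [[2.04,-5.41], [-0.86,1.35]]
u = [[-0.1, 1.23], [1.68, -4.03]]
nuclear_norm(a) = 1.93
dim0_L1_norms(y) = [2.9, 6.76]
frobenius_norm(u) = 4.54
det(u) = -1.66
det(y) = -1.90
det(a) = 0.89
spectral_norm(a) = 1.18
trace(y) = 3.39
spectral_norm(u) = 4.52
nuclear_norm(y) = 6.31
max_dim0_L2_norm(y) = 5.58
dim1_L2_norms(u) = [1.23, 4.37]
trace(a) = -0.95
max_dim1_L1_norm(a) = 1.54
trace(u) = -4.13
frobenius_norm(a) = 1.40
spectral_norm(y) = 5.99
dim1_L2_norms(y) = [5.78, 1.6]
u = a @ y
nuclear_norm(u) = 4.89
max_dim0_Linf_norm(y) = 5.41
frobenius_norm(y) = 6.00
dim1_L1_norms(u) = [1.33, 5.71]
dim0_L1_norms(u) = [1.78, 5.26]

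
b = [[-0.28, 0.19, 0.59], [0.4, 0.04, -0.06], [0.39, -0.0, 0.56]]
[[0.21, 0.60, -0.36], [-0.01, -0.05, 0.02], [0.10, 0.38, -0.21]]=b@[[-0.03, -0.09, 0.05], [0.42, 0.71, -0.56], [0.20, 0.74, -0.41]]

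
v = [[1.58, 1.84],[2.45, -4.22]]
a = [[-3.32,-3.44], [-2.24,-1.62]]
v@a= [[-9.37, -8.42], [1.32, -1.59]]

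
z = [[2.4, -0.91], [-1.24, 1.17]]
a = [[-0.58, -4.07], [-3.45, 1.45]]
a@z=[[3.65, -4.23], [-10.08, 4.84]]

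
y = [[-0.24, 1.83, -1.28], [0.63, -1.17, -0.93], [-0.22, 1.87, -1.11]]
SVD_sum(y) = [[-0.32, 1.96, -1.01], [0.1, -0.61, 0.32], [-0.31, 1.92, -0.99]] + [[0.11, -0.12, -0.26], [0.53, -0.56, -1.25], [0.06, -0.06, -0.13]] + [[-0.03, -0.01, -0.01], [0.00, 0.00, 0.0], [0.04, 0.01, 0.01]]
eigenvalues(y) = [(-0.14+0j), (-1.19+0.63j), (-1.19-0.63j)]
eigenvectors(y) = [[(0.91+0j), 0.73+0.00j, (0.73-0j)], [0.27+0.00j, (0.07+0.22j), (0.07-0.22j)], [(0.32+0j), (0.64-0.05j), (0.64+0.05j)]]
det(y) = -0.25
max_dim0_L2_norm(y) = 2.87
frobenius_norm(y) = 3.53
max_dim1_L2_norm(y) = 2.25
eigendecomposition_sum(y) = [[-0.25+0.00j, (0.06-0j), (0.28-0j)], [-0.08+0.00j, (0.02-0j), 0.08-0.00j], [-0.09+0.00j, (0.02-0j), 0.10-0.00j]] + [[0.01-1.16j, 0.89+2.25j, -0.78+1.41j], [(0.35-0.11j), -0.59+0.50j, (-0.51-0.09j)], [(-0.07-1.03j), 0.93+1.94j, -0.60+1.30j]] + [[(0.01+1.16j), 0.89-2.25j, (-0.78-1.41j)], [(0.35+0.11j), (-0.59-0.5j), -0.51+0.09j], [(-0.07+1.03j), (0.93-1.94j), (-0.6-1.3j)]]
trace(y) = -2.52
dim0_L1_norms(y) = [1.09, 4.87, 3.32]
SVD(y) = [[-0.70, -0.20, -0.69], [0.22, -0.97, 0.07], [-0.68, -0.10, 0.72]] @ diag([3.1918272940897023, 1.5041449431677332, 0.052787447816330754]) @ [[0.14, -0.88, 0.45], [-0.36, 0.38, 0.85], [0.92, 0.28, 0.26]]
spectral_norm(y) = 3.19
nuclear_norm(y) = 4.75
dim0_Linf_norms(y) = [0.63, 1.87, 1.28]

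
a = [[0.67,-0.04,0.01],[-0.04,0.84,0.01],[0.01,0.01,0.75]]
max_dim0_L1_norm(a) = 0.89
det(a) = 0.42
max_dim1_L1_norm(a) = 0.89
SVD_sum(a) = [[0.04, -0.18, -0.01], [-0.18, 0.81, 0.06], [-0.01, 0.06, 0.00]] + [[0.02,-0.01,0.11], [-0.01,0.00,-0.03], [0.11,-0.03,0.73]] + [[0.62, 0.14, -0.08], [0.14, 0.03, -0.02], [-0.08, -0.02, 0.01]]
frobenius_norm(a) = 1.31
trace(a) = 2.26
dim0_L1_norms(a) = [0.72, 0.89, 0.77]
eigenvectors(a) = [[-0.97, -0.21, 0.14], [-0.22, 0.97, -0.05], [0.13, 0.08, 0.99]]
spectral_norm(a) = 0.85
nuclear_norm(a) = 2.26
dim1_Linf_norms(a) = [0.67, 0.84, 0.75]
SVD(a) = [[-0.21, -0.14, -0.97], [0.97, 0.05, -0.22], [0.08, -0.99, 0.13]] @ diag([0.8495228464600509, 0.750999001884554, 0.6594781516553946]) @ [[-0.21, 0.97, 0.08], [-0.14, 0.05, -0.99], [-0.97, -0.22, 0.13]]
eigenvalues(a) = [0.66, 0.85, 0.75]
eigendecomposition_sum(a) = [[0.62, 0.14, -0.08], [0.14, 0.03, -0.02], [-0.08, -0.02, 0.01]] + [[0.04,  -0.18,  -0.01], [-0.18,  0.81,  0.06], [-0.01,  0.06,  0.0]] + [[0.02, -0.01, 0.11], [-0.01, 0.0, -0.03], [0.11, -0.03, 0.73]]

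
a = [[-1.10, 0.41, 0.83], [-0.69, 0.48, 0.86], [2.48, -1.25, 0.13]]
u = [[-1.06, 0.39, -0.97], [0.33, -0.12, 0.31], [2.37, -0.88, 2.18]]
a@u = [[3.27,-1.21,3.0], [2.93,-1.08,2.69], [-2.73,1.0,-2.51]]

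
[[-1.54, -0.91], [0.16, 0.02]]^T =[[-1.54, 0.16],[-0.91, 0.02]]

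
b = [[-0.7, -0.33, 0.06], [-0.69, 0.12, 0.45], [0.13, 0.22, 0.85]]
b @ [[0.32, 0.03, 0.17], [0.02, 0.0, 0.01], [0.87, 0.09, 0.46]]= [[-0.18, -0.02, -0.09], [0.17, 0.02, 0.09], [0.79, 0.08, 0.42]]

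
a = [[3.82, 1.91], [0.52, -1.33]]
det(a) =-6.074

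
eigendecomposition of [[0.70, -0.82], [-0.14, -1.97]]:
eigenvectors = [[1.0, 0.29], [-0.05, 0.96]]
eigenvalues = [0.74, -2.01]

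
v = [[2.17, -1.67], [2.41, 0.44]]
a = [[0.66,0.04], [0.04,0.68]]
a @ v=[[1.53, -1.08],  [1.73, 0.23]]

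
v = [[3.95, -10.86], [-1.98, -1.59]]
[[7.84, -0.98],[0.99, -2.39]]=v @ [[0.06, 0.88], [-0.70, 0.41]]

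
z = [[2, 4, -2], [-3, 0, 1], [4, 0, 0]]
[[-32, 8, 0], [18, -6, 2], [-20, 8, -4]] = z @[[-5, 2, -1], [-4, 1, 0], [3, 0, -1]]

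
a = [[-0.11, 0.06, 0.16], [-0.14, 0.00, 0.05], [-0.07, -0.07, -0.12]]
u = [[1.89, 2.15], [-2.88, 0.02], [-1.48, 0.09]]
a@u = [[-0.62, -0.22], [-0.34, -0.30], [0.25, -0.16]]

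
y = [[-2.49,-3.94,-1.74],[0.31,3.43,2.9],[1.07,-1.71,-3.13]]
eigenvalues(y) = [-2.69, -1.22, 1.72]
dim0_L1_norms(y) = [3.87, 9.08, 7.77]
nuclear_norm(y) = 10.32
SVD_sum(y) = [[-0.87, -3.52, -2.78],[0.85, 3.44, 2.71],[-0.58, -2.32, -1.83]] + [[-1.56, -0.48, 1.1], [-0.43, -0.13, 0.30], [1.73, 0.53, -1.22]] + [[-0.06, 0.06, -0.06],[-0.12, 0.12, -0.11],[-0.08, 0.08, -0.08]]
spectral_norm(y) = 7.07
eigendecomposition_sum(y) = [[-0.94, -0.51, 0.32], [-1.35, -0.74, 0.46], [2.94, 1.61, -1.01]] + [[-1.11,-1.29,-0.94], [1.04,1.21,0.89], [-1.56,-1.81,-1.32]] + [[-0.44, -2.14, -1.12], [0.61, 2.96, 1.55], [-0.31, -1.51, -0.79]]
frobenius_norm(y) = 7.67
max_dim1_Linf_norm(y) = 3.94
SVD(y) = [[-0.65, -0.66, 0.38], [0.63, -0.18, 0.75], [-0.43, 0.73, 0.53]] @ diag([7.065649052682179, 2.9821222743494396, 0.26786228767845566]) @ [[0.19, 0.77, 0.61], [0.79, 0.24, -0.56], [-0.58, 0.59, -0.56]]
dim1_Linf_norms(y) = [3.94, 3.43, 3.13]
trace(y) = -2.19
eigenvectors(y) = [[0.28,-0.51,0.54], [0.4,0.48,-0.75], [-0.87,-0.71,0.38]]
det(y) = 5.64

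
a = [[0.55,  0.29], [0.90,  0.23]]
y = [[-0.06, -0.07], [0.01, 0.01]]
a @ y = [[-0.03, -0.04],  [-0.05, -0.06]]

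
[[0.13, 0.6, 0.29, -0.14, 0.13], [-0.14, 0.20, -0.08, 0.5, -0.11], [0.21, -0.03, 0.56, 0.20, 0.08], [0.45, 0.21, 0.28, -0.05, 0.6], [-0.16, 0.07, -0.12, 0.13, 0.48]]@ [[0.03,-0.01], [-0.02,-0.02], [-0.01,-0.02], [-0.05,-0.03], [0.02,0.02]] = [[-0.00, -0.01],[-0.03, -0.02],[-0.01, -0.02],[0.02, -0.0],[-0.00, 0.01]]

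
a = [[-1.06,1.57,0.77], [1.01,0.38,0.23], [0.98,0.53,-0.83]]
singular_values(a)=[2.14, 1.5, 0.7]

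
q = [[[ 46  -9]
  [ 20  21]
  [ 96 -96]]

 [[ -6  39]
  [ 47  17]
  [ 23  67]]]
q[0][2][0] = 96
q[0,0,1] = -9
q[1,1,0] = 47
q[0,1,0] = 20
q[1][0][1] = 39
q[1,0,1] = 39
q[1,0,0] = -6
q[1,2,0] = 23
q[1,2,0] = 23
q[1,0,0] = -6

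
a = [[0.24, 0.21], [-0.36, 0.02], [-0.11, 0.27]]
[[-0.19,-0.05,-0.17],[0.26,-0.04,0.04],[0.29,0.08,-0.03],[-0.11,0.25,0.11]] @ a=[[-0.01,  -0.09], [0.07,  0.06], [0.04,  0.05], [-0.13,  0.01]]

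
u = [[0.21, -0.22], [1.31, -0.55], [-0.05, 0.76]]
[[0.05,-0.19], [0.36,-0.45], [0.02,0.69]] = u @ [[0.29,0.04], [0.04,0.91]]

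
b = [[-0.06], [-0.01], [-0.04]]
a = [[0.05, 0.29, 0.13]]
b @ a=[[-0.0, -0.02, -0.01], [-0.0, -0.00, -0.00], [-0.0, -0.01, -0.01]]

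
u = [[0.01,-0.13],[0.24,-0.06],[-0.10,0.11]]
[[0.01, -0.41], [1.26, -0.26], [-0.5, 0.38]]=u@[[5.31, -0.3], [0.32, 3.14]]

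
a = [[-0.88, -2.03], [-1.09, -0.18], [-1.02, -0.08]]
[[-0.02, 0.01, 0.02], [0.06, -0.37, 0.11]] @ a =[[-0.01, 0.04], [0.24, -0.06]]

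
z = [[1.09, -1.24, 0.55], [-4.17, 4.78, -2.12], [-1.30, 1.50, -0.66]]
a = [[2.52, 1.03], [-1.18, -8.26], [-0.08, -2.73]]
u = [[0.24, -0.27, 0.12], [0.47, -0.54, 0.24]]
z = a @ u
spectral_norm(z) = 7.22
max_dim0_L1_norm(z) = 7.52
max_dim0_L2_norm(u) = 0.6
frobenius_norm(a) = 9.19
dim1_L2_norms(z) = [1.74, 6.69, 2.09]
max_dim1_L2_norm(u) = 0.76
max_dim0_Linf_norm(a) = 8.26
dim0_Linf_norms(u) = [0.47, 0.54, 0.24]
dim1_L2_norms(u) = [0.38, 0.76]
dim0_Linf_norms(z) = [4.17, 4.78, 2.12]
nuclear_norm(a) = 11.24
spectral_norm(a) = 8.89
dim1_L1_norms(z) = [2.88, 11.07, 3.46]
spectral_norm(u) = 0.85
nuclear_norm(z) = 7.23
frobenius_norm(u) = 0.85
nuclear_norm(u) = 0.85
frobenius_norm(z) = 7.22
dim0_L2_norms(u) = [0.53, 0.6, 0.27]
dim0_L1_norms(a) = [3.78, 12.02]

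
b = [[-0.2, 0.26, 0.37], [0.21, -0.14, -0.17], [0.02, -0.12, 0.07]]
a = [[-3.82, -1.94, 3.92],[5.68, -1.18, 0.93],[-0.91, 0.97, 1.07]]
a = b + [[-3.62,-2.20,3.55],  [5.47,-1.04,1.10],  [-0.93,1.09,1.00]]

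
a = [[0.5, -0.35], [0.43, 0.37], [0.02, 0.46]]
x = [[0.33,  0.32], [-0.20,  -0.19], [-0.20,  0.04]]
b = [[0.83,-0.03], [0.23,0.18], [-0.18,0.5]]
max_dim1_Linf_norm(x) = 0.33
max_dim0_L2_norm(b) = 0.88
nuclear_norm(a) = 1.35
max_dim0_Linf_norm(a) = 0.5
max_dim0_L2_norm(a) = 0.69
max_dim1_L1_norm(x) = 0.65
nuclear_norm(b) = 1.41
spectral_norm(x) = 0.55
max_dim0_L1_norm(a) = 1.18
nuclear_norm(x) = 0.71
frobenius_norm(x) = 0.57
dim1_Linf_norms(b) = [0.83, 0.23, 0.5]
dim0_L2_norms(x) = [0.43, 0.37]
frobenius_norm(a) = 0.95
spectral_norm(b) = 0.89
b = a + x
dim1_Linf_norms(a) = [0.5, 0.43, 0.46]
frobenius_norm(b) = 1.03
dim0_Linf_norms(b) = [0.83, 0.5]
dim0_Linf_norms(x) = [0.33, 0.32]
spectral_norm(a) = 0.69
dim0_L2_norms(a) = [0.66, 0.69]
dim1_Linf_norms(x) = [0.33, 0.2, 0.2]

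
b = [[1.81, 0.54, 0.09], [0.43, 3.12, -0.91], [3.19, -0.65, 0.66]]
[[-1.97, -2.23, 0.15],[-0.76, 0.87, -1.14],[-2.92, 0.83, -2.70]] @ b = [[-4.05, -8.12, 1.95], [-4.64, 3.04, -1.61], [-13.54, 2.77, -2.8]]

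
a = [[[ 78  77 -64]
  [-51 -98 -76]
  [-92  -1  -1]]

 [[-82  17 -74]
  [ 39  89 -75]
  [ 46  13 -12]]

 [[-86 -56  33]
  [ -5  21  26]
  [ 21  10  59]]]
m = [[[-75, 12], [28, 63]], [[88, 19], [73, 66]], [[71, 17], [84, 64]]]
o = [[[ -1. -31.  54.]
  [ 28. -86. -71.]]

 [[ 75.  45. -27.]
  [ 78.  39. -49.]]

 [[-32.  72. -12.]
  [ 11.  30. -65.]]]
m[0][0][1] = 12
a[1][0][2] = -74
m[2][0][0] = 71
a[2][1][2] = 26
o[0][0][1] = -31.0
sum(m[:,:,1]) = 241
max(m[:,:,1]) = 66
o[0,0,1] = -31.0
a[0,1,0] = -51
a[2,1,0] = -5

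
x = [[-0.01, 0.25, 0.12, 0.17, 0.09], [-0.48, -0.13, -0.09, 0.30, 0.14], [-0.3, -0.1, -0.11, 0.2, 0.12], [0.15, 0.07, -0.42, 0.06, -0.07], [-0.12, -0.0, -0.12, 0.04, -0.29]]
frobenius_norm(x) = 0.99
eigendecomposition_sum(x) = [[(-0.02+0.16j), 0.06+0.03j, 0.14+0.04j, 0.03-0.11j, (0.07-0.03j)], [-0.24-0.04j, -0.05+0.09j, -0.07+0.21j, 0.16+0.05j, (0.04+0.11j)], [-0.16-0.05j, -0.04+0.06j, -0.06+0.14j, 0.11+0.05j, (0.02+0.07j)], [(0.03-0.12j), (-0.04-0.03j), -0.10-0.05j, (-0.04+0.08j), (-0.05+0.01j)], [-0.03-0.05j, -0.02+0.00j, -0.05+0.02j, 0.01+0.04j, -0.02+0.02j]] + [[(-0.02-0.16j),  (0.06-0.03j),  (0.14-0.04j),  0.03+0.11j,  0.07+0.03j],[-0.24+0.04j,  -0.05-0.09j,  -0.07-0.21j,  0.16-0.05j,  0.04-0.11j],[-0.16+0.05j,  -0.04-0.06j,  -0.06-0.14j,  0.11-0.05j,  (0.02-0.07j)],[0.03+0.12j,  -0.04+0.03j,  -0.10+0.05j,  -0.04-0.08j,  -0.05-0.01j],[-0.03+0.05j,  (-0.02-0j),  -0.05-0.02j,  0.01-0.04j,  -0.02-0.02j]] + [[(-0.01-0j), (0.01+0j), (-0.01-0j), 0.00+0.00j, -0.04-0.00j], [(0.01+0j), (-0.01-0j), (0.01+0j), -0.01-0.00j, 0.06+0.00j], [0.02+0.00j, -0.02-0.00j, 0.01+0.00j, (-0.01-0j), 0.08+0.00j], [0.01+0.00j, (-0.01-0j), 0.01+0.00j, (-0.01-0j), (0.06+0j)], [(-0.06-0j), 0.06+0.00j, -0.04-0.00j, (0.03+0j), (-0.26-0j)]] + [[0.05-0.00j,0.12-0.00j,(-0.16+0j),(0.1+0j),(-0.01+0j)], [(-0.01+0j),-0.03+0.00j,0.03-0.00j,(-0.02-0j),0.00-0.00j], [-0.00+0.00j,-0.00+0.00j,-0j,(-0-0j),0.00-0.00j], [(0.07-0j),0.17-0.00j,(-0.23+0j),(0.14+0j),(-0.02+0j)], [(-0.01+0j),-0.02+0.00j,(0.02-0j),-0.01-0.00j,0.00-0.00j]] + [[0.00+0.00j, (-0-0j), 0.00+0.00j, -0.00-0.00j, 0.00-0.00j], [-0.00-0.00j, 0.00+0.00j, -0.00-0.00j, 0.00+0.00j, (-0+0j)], [0j, -0.00-0.00j, 0.00+0.00j, (-0-0j), -0j], [0.00+0.00j, (-0-0j), 0.00+0.00j, (-0-0j), 0.00-0.00j], [-0.00-0.00j, 0j, (-0-0j), 0j, (-0+0j)]]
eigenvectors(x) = [[0.01+0.45j, 0.01-0.45j, (0.14+0j), (0.56+0j), -0.46+0.00j], [(-0.67+0j), (-0.67-0j), -0.20+0.00j, (-0.12+0j), 0.48+0.00j], [-0.45-0.06j, -0.45+0.06j, (-0.29+0j), (-0.01+0j), (-0.21+0j)], [0.04-0.33j, 0.04+0.33j, (-0.19+0j), 0.81+0.00j, -0.69+0.00j], [(-0.09-0.13j), -0.09+0.13j, (0.9+0j), -0.07+0.00j, 0.19+0.00j]]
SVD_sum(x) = [[-0.04,-0.01,-0.01,0.02,0.01], [-0.48,-0.13,-0.09,0.30,0.14], [-0.32,-0.08,-0.06,0.20,0.09], [0.05,0.01,0.01,-0.03,-0.01], [-0.05,-0.01,-0.01,0.03,0.02]] + [[-0.02, 0.01, 0.13, -0.01, 0.06], [0.00, -0.00, -0.0, 0.00, -0.00], [0.00, -0.00, -0.04, 0.00, -0.02], [0.04, -0.02, -0.39, 0.03, -0.17], [0.02, -0.01, -0.2, 0.02, -0.09]] + [[0.07, 0.18, -0.05, 0.12, 0.13], [-0.0, -0.0, 0.00, -0.00, -0.00], [0.0, 0.01, -0.00, 0.01, 0.01], [0.04, 0.1, -0.03, 0.07, 0.07], [-0.04, -0.09, 0.02, -0.06, -0.06]] + [[-0.03, 0.07, 0.04, 0.03, -0.10], [0.00, -0.00, -0.0, -0.00, 0.00], [0.01, -0.03, -0.01, -0.01, 0.04], [0.01, -0.03, -0.02, -0.01, 0.04], [-0.05, 0.11, 0.06, 0.05, -0.16]] + [[0.00, -0.00, 0.0, 0.00, -0.0], [-0.00, 0.00, -0.00, -0.0, 0.0], [0.0, -0.00, 0.0, 0.0, -0.0], [-0.0, 0.00, -0.0, -0.00, 0.0], [0.00, -0.0, 0.00, 0.0, -0.0]]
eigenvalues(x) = [(-0.18+0.49j), (-0.18-0.49j), (-0.28+0j), (0.17+0j), 0j]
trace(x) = -0.48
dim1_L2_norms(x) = [0.34, 0.6, 0.41, 0.46, 0.34]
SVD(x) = [[-0.06, 0.29, -0.79, -0.53, 0.06], [-0.82, -0.01, 0.00, 0.02, -0.57], [-0.55, -0.08, -0.05, 0.19, 0.81], [0.08, -0.85, -0.46, 0.21, -0.10], [-0.09, -0.43, 0.39, -0.80, 0.11]] @ diag([0.7329504678929775, 0.49995223604112504, 0.33595980150257526, 0.2688166359291161, 3.62635933786531e-05]) @ [[0.8, 0.21, 0.14, -0.5, -0.23], [-0.10, 0.04, 0.91, -0.07, 0.40], [-0.28, -0.67, 0.17, -0.47, -0.47], [0.24, -0.52, -0.29, -0.24, 0.73], [0.46, -0.48, 0.21, 0.69, -0.19]]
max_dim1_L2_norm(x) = 0.6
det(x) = -0.00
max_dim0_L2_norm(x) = 0.6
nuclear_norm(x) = 1.84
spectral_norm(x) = 0.73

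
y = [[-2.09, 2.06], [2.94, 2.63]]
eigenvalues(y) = [-3.14, 3.68]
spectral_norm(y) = 3.95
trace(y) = 0.54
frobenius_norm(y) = 4.92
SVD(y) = [[-0.1, 0.99], [0.99, 0.10]] @ diag([3.954200894034947, 2.9217281341037227]) @ [[0.79, 0.61], [-0.61, 0.79]]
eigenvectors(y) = [[-0.89,  -0.34], [0.45,  -0.94]]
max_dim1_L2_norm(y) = 3.94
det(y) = -11.55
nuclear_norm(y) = 6.88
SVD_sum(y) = [[-0.32, -0.25], [3.12, 2.39]] + [[-1.77,2.31], [-0.18,0.24]]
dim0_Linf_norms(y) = [2.94, 2.63]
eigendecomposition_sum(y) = [[-2.66, 0.95], [1.35, -0.48]] + [[0.57, 1.11],[1.59, 3.11]]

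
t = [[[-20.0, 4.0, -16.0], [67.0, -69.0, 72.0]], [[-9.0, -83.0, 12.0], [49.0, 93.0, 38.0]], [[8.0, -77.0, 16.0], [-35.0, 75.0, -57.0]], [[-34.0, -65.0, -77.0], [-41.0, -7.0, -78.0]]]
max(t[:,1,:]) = 93.0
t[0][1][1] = -69.0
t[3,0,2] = -77.0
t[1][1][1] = 93.0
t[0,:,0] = [-20.0, 67.0]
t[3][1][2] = -78.0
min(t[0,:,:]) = -69.0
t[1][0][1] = -83.0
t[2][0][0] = 8.0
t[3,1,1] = -7.0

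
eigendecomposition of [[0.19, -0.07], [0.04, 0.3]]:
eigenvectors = [[-0.87, 0.71], [0.50, -0.71]]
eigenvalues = [0.23, 0.26]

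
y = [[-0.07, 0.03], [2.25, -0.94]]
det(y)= -0.002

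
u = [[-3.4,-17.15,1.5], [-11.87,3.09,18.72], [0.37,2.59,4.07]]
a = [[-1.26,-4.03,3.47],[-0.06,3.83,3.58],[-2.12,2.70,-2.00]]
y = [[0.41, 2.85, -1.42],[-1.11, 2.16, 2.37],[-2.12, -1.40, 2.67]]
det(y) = -10.86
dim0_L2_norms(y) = [2.43, 3.84, 3.84]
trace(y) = 5.24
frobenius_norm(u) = 28.85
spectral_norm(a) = 6.39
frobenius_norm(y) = 5.95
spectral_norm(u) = 22.68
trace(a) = 0.57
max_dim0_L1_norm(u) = 24.29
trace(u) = 3.76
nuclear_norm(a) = 13.97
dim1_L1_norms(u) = [22.05, 33.68, 7.03]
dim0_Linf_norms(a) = [2.12, 4.03, 3.58]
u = a @ y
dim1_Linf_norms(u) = [17.15, 18.72, 4.07]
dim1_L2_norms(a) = [5.47, 5.24, 3.97]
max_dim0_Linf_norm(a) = 4.03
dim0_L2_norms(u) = [12.35, 17.62, 19.22]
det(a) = 80.51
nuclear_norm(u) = 42.55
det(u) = -873.06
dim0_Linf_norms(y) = [2.12, 2.85, 2.67]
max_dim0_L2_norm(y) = 3.84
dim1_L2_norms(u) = [17.55, 22.38, 4.84]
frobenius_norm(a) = 8.55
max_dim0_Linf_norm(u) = 18.72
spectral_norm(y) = 4.66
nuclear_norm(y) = 8.94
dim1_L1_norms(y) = [4.68, 5.64, 6.19]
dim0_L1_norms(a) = [3.44, 10.56, 9.05]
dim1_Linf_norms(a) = [4.03, 3.83, 2.7]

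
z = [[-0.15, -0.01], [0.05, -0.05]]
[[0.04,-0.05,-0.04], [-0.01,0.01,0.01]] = z@[[-0.26,0.32,0.25],[-0.13,0.16,0.13]]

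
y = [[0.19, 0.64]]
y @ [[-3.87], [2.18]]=[[0.66]]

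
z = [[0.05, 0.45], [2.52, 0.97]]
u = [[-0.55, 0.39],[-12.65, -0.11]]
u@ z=[[0.96, 0.13], [-0.91, -5.80]]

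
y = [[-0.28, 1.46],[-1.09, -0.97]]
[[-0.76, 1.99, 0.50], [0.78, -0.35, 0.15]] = y@[[-0.22,-0.76,-0.38],[-0.56,1.22,0.27]]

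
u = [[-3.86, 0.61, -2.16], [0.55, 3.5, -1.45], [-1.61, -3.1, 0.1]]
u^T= [[-3.86,0.55,-1.61], [0.61,3.5,-3.1], [-2.16,-1.45,0.1]]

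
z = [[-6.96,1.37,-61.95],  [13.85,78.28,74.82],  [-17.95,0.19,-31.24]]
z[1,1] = 78.28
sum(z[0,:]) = -67.54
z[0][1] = 1.37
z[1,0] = 13.85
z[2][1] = 0.19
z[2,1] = 0.19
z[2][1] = 0.19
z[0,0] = -6.96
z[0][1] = 1.37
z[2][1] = 0.19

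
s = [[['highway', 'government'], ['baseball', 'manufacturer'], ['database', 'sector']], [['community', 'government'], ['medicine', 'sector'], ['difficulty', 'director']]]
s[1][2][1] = 'director'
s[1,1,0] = 'medicine'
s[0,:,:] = [['highway', 'government'], ['baseball', 'manufacturer'], ['database', 'sector']]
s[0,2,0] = 'database'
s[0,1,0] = 'baseball'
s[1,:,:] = [['community', 'government'], ['medicine', 'sector'], ['difficulty', 'director']]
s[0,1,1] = 'manufacturer'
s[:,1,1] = ['manufacturer', 'sector']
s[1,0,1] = 'government'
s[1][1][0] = 'medicine'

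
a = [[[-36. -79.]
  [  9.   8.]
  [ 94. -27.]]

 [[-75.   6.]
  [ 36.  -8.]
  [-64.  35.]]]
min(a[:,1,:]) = -8.0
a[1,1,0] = 36.0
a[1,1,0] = 36.0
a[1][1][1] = -8.0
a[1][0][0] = -75.0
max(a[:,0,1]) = 6.0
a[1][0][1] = 6.0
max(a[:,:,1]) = 35.0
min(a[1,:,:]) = -75.0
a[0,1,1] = 8.0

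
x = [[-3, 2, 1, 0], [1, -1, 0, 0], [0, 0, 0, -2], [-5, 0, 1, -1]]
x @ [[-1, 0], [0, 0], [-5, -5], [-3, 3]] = [[-2, -5], [-1, 0], [6, -6], [3, -8]]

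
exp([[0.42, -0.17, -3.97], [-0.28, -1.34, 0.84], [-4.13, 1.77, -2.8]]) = [[18.16, -5.28, -12.46], [-3.40, 1.27, 2.38], [-13.19, 3.94, 9.07]]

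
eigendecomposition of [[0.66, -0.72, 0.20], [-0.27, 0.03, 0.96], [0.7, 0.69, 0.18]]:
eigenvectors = [[0.37+0.00j,0.66+0.00j,(0.66-0j)], [(0.68+0j),(-0.2-0.48j),-0.20+0.48j], [-0.63+0.00j,0.18-0.52j,(0.18+0.52j)]]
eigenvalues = [(-0.99+0j), (0.93+0.36j), (0.93-0.36j)]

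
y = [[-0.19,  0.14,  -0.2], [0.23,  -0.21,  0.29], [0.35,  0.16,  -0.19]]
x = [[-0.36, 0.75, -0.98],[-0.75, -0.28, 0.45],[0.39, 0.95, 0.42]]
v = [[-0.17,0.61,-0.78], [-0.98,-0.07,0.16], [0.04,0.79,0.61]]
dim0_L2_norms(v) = [1.0, 1.0, 1.0]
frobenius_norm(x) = 1.93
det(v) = 1.00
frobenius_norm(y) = 0.68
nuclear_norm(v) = 3.00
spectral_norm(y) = 0.53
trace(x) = -0.22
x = y + v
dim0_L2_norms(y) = [0.46, 0.3, 0.4]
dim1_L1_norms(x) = [2.09, 1.48, 1.76]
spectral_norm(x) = 1.39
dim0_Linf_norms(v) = [0.98, 0.79, 0.78]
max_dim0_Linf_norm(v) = 0.98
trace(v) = 0.37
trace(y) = -0.59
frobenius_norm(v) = 1.73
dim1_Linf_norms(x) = [0.98, 0.75, 0.95]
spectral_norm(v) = 1.00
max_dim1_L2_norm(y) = 0.43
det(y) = -0.00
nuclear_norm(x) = 3.25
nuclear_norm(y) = 0.96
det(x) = 1.16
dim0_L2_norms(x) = [0.92, 1.24, 1.16]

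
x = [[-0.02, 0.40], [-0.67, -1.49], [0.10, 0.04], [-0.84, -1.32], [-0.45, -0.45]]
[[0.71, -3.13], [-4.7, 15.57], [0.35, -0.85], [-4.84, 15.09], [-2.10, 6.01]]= x @ [[2.74, -5.27],[1.92, -8.08]]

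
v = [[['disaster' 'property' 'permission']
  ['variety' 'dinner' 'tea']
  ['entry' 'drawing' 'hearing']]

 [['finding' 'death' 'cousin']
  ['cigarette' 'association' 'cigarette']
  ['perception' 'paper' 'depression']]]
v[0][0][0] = 'disaster'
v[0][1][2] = 'tea'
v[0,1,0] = 'variety'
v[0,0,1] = 'property'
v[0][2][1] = 'drawing'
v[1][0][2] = 'cousin'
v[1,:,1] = ['death', 'association', 'paper']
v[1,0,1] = 'death'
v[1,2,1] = 'paper'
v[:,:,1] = [['property', 'dinner', 'drawing'], ['death', 'association', 'paper']]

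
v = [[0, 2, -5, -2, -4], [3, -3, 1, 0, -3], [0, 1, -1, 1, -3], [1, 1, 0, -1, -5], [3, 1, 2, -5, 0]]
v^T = [[0, 3, 0, 1, 3], [2, -3, 1, 1, 1], [-5, 1, -1, 0, 2], [-2, 0, 1, -1, -5], [-4, -3, -3, -5, 0]]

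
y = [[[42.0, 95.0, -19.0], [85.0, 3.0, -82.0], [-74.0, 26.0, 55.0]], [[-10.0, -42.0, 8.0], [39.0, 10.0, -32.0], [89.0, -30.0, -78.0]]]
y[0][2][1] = 26.0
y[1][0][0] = -10.0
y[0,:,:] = [[42.0, 95.0, -19.0], [85.0, 3.0, -82.0], [-74.0, 26.0, 55.0]]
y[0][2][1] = 26.0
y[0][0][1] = 95.0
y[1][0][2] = 8.0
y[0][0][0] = 42.0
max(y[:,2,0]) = 89.0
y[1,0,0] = -10.0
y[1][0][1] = -42.0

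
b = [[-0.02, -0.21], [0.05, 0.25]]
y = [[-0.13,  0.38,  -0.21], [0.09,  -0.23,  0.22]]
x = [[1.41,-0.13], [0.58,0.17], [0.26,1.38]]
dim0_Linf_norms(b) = [0.05, 0.25]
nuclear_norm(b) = 0.35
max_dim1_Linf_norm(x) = 1.41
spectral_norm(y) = 0.56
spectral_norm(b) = 0.33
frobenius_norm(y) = 0.56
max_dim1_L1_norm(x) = 1.64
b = y @ x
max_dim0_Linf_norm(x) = 1.41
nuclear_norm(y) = 0.62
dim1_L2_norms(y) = [0.45, 0.33]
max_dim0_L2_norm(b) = 0.33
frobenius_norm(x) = 2.08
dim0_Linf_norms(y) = [0.13, 0.38, 0.22]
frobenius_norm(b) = 0.33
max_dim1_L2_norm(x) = 1.42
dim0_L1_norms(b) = [0.07, 0.46]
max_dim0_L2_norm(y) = 0.44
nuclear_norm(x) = 2.94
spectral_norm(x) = 1.59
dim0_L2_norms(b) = [0.05, 0.33]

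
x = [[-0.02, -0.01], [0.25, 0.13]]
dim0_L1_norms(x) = [0.27, 0.14]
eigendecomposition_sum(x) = [[-0.0, -0.0],[0.0, 0.00]] + [[-0.02, -0.01], [0.25, 0.13]]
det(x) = -0.00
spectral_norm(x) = 0.28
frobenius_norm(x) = 0.28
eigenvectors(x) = [[-0.46, 0.08], [0.89, -1.00]]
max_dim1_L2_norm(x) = 0.28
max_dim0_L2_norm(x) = 0.25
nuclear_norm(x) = 0.28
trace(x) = 0.11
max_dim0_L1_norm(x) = 0.27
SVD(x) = [[-0.08, 1.0], [1.0, 0.08]] @ diag([0.28266565911578007, 0.0003537748459180579]) @ [[0.89, 0.46], [-0.46, 0.89]]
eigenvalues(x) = [-0.0, 0.11]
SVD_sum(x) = [[-0.02, -0.01], [0.25, 0.13]] + [[-0.0, 0.00], [-0.00, 0.00]]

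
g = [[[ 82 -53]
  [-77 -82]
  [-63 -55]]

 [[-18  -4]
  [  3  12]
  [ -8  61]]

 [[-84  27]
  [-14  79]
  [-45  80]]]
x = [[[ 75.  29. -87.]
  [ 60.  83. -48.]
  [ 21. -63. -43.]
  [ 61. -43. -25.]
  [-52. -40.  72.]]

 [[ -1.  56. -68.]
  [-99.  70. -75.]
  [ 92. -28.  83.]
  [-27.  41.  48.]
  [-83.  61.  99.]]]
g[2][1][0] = -14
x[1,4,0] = -83.0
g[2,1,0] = -14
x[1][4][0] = -83.0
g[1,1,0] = 3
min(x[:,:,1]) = -63.0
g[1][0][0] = -18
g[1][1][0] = 3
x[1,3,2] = 48.0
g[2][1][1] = 79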